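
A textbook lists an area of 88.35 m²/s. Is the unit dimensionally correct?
No

area has SI base units: m^2
m²/s does NOT reduce to m^2; a valid unit for area would be e.g. m².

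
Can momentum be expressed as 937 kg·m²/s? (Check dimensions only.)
No

momentum has SI base units: kg * m / s
kg·m²/s does NOT reduce to kg * m / s; a valid unit for momentum would be e.g. kg·m/s.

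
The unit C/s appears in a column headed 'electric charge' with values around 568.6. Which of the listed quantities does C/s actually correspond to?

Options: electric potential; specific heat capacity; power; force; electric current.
electric current

electric charge should have units dimensionally equivalent to A * s (e.g. C).
The given unit 'C/s' reduces to A. Of the listed options, that is the dimensionality of electric current.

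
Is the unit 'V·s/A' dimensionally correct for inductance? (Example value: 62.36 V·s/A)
Yes

inductance has SI base units: kg * m^2 / (A^2 * s^2)
V·s/A reduces to the same SI base units, so it is a valid unit for inductance.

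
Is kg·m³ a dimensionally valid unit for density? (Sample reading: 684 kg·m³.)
No

density has SI base units: kg / m^3
kg·m³ does NOT reduce to kg / m^3; a valid unit for density would be e.g. kg/m³.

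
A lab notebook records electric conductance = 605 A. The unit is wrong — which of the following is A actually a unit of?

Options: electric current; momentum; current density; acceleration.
electric current

electric conductance should have units dimensionally equivalent to A^2 * s^3 / (kg * m^2) (e.g. S).
The given unit 'A' reduces to A. Of the listed options, that is the dimensionality of electric current.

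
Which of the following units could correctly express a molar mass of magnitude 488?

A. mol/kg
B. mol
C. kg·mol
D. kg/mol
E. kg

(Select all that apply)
D

molar mass has SI base units: kg / mol

Checking each option against kg / mol:
  A. mol/kg: ✗ does not match
  B. mol: ✗ does not match
  C. kg·mol: ✗ does not match
  D. kg/mol: ✓ matches
  E. kg: ✗ does not match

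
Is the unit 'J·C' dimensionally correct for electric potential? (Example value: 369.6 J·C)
No

electric potential has SI base units: kg * m^2 / (A * s^3)
J·C does NOT reduce to kg * m^2 / (A * s^3); a valid unit for electric potential would be e.g. V.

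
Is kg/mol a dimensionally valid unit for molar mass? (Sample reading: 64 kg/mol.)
Yes

molar mass has SI base units: kg / mol
kg/mol reduces to the same SI base units, so it is a valid unit for molar mass.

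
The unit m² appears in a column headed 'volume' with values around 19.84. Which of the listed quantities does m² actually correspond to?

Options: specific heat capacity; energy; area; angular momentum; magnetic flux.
area

volume should have units dimensionally equivalent to m^3 (e.g. m³).
The given unit 'm²' reduces to m^2. Of the listed options, that is the dimensionality of area.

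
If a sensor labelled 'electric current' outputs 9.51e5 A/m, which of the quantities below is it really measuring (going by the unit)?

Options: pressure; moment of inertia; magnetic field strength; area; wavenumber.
magnetic field strength

electric current should have units dimensionally equivalent to A (e.g. A).
The given unit 'A/m' reduces to A / m. Of the listed options, that is the dimensionality of magnetic field strength.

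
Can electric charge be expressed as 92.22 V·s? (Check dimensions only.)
No

electric charge has SI base units: A * s
V·s does NOT reduce to A * s; a valid unit for electric charge would be e.g. C.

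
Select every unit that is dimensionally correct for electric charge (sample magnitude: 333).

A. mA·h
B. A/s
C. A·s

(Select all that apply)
A, C

electric charge has SI base units: A * s

Checking each option against A * s:
  A. mA·h: ✓ matches
  B. A/s: ✗ does not match
  C. A·s: ✓ matches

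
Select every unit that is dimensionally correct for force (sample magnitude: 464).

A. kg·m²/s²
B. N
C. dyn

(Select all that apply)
B, C

force has SI base units: kg * m / s^2

Checking each option against kg * m / s^2:
  A. kg·m²/s²: ✗ does not match
  B. N: ✓ matches
  C. dyn: ✓ matches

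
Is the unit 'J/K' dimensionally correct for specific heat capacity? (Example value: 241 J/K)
No

specific heat capacity has SI base units: m^2 / (s^2 * K)
J/K does NOT reduce to m^2 / (s^2 * K); a valid unit for specific heat capacity would be e.g. J/(kg·K).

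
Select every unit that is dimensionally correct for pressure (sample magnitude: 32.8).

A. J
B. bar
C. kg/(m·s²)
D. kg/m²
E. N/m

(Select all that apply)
B, C

pressure has SI base units: kg / (m * s^2)

Checking each option against kg / (m * s^2):
  A. J: ✗ does not match
  B. bar: ✓ matches
  C. kg/(m·s²): ✓ matches
  D. kg/m²: ✗ does not match
  E. N/m: ✗ does not match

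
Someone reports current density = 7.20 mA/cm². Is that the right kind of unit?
Yes

current density has SI base units: A / m^2
mA/cm² reduces to the same SI base units, so it is a valid unit for current density.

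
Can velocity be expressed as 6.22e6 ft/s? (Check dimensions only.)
Yes

velocity has SI base units: m / s
ft/s reduces to the same SI base units, so it is a valid unit for velocity.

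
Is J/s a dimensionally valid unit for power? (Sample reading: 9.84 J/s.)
Yes

power has SI base units: kg * m^2 / s^3
J/s reduces to the same SI base units, so it is a valid unit for power.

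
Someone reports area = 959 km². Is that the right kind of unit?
Yes

area has SI base units: m^2
km² reduces to the same SI base units, so it is a valid unit for area.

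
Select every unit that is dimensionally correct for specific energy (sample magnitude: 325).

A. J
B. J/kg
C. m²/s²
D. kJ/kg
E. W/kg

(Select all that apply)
B, C, D

specific energy has SI base units: m^2 / s^2

Checking each option against m^2 / s^2:
  A. J: ✗ does not match
  B. J/kg: ✓ matches
  C. m²/s²: ✓ matches
  D. kJ/kg: ✓ matches
  E. W/kg: ✗ does not match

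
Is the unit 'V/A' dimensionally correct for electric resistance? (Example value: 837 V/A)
Yes

electric resistance has SI base units: kg * m^2 / (A^2 * s^3)
V/A reduces to the same SI base units, so it is a valid unit for electric resistance.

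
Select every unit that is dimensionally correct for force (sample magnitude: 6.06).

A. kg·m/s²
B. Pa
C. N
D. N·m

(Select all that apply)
A, C

force has SI base units: kg * m / s^2

Checking each option against kg * m / s^2:
  A. kg·m/s²: ✓ matches
  B. Pa: ✗ does not match
  C. N: ✓ matches
  D. N·m: ✗ does not match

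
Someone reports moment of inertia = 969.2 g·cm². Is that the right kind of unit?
Yes

moment of inertia has SI base units: kg * m^2
g·cm² reduces to the same SI base units, so it is a valid unit for moment of inertia.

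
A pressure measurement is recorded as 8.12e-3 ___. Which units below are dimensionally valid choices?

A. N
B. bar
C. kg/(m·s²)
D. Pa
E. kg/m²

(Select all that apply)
B, C, D

pressure has SI base units: kg / (m * s^2)

Checking each option against kg / (m * s^2):
  A. N: ✗ does not match
  B. bar: ✓ matches
  C. kg/(m·s²): ✓ matches
  D. Pa: ✓ matches
  E. kg/m²: ✗ does not match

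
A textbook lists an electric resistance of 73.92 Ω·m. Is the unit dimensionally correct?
No

electric resistance has SI base units: kg * m^2 / (A^2 * s^3)
Ω·m does NOT reduce to kg * m^2 / (A^2 * s^3); a valid unit for electric resistance would be e.g. Ω.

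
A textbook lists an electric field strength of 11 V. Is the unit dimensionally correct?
No

electric field strength has SI base units: kg * m / (A * s^3)
V does NOT reduce to kg * m / (A * s^3); a valid unit for electric field strength would be e.g. V/m.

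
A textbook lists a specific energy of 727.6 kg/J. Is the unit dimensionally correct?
No

specific energy has SI base units: m^2 / s^2
kg/J does NOT reduce to m^2 / s^2; a valid unit for specific energy would be e.g. J/kg.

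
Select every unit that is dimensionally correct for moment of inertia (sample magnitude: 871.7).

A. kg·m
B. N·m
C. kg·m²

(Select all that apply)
C

moment of inertia has SI base units: kg * m^2

Checking each option against kg * m^2:
  A. kg·m: ✗ does not match
  B. N·m: ✗ does not match
  C. kg·m²: ✓ matches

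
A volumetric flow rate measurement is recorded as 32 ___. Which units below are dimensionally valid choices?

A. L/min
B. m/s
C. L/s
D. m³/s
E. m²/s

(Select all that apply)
A, C, D

volumetric flow rate has SI base units: m^3 / s

Checking each option against m^3 / s:
  A. L/min: ✓ matches
  B. m/s: ✗ does not match
  C. L/s: ✓ matches
  D. m³/s: ✓ matches
  E. m²/s: ✗ does not match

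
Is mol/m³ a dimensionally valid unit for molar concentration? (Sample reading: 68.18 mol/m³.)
Yes

molar concentration has SI base units: mol / m^3
mol/m³ reduces to the same SI base units, so it is a valid unit for molar concentration.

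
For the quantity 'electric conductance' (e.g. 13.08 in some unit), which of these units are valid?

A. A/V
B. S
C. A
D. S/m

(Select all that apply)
A, B

electric conductance has SI base units: A^2 * s^3 / (kg * m^2)

Checking each option against A^2 * s^3 / (kg * m^2):
  A. A/V: ✓ matches
  B. S: ✓ matches
  C. A: ✗ does not match
  D. S/m: ✗ does not match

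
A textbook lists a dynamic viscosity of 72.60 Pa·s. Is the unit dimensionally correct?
Yes

dynamic viscosity has SI base units: kg / (m * s)
Pa·s reduces to the same SI base units, so it is a valid unit for dynamic viscosity.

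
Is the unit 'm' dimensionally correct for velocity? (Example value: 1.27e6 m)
No

velocity has SI base units: m / s
m does NOT reduce to m / s; a valid unit for velocity would be e.g. m/s.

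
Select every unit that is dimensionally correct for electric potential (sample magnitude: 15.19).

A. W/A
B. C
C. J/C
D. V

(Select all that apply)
A, C, D

electric potential has SI base units: kg * m^2 / (A * s^3)

Checking each option against kg * m^2 / (A * s^3):
  A. W/A: ✓ matches
  B. C: ✗ does not match
  C. J/C: ✓ matches
  D. V: ✓ matches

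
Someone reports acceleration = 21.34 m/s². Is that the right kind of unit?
Yes

acceleration has SI base units: m / s^2
m/s² reduces to the same SI base units, so it is a valid unit for acceleration.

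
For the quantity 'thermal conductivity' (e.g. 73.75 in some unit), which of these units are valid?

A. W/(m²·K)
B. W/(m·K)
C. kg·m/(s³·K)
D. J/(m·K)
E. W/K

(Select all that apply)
B, C

thermal conductivity has SI base units: kg * m / (s^3 * K)

Checking each option against kg * m / (s^3 * K):
  A. W/(m²·K): ✗ does not match
  B. W/(m·K): ✓ matches
  C. kg·m/(s³·K): ✓ matches
  D. J/(m·K): ✗ does not match
  E. W/K: ✗ does not match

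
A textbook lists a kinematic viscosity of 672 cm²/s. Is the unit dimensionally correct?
Yes

kinematic viscosity has SI base units: m^2 / s
cm²/s reduces to the same SI base units, so it is a valid unit for kinematic viscosity.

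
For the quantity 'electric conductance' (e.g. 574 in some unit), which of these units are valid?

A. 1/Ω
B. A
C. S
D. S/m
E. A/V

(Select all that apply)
A, C, E

electric conductance has SI base units: A^2 * s^3 / (kg * m^2)

Checking each option against A^2 * s^3 / (kg * m^2):
  A. 1/Ω: ✓ matches
  B. A: ✗ does not match
  C. S: ✓ matches
  D. S/m: ✗ does not match
  E. A/V: ✓ matches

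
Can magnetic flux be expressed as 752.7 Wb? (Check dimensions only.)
Yes

magnetic flux has SI base units: kg * m^2 / (A * s^2)
Wb reduces to the same SI base units, so it is a valid unit for magnetic flux.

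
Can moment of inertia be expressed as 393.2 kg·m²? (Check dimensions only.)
Yes

moment of inertia has SI base units: kg * m^2
kg·m² reduces to the same SI base units, so it is a valid unit for moment of inertia.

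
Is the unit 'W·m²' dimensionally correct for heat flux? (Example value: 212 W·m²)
No

heat flux has SI base units: kg / s^3
W·m² does NOT reduce to kg / s^3; a valid unit for heat flux would be e.g. W/m².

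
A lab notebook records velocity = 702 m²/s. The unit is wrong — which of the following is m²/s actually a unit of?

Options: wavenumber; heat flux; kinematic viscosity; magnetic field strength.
kinematic viscosity

velocity should have units dimensionally equivalent to m / s (e.g. m/s).
The given unit 'm²/s' reduces to m^2 / s. Of the listed options, that is the dimensionality of kinematic viscosity.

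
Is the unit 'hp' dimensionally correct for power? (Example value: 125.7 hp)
Yes

power has SI base units: kg * m^2 / s^3
hp reduces to the same SI base units, so it is a valid unit for power.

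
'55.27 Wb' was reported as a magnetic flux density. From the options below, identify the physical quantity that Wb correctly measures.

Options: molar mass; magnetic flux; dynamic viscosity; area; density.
magnetic flux

magnetic flux density should have units dimensionally equivalent to kg / (A * s^2) (e.g. T).
The given unit 'Wb' reduces to kg * m^2 / (A * s^2). Of the listed options, that is the dimensionality of magnetic flux.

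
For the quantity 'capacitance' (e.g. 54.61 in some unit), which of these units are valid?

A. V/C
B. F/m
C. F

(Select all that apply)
C

capacitance has SI base units: A^2 * s^4 / (kg * m^2)

Checking each option against A^2 * s^4 / (kg * m^2):
  A. V/C: ✗ does not match
  B. F/m: ✗ does not match
  C. F: ✓ matches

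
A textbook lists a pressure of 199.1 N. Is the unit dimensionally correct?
No

pressure has SI base units: kg / (m * s^2)
N does NOT reduce to kg / (m * s^2); a valid unit for pressure would be e.g. Pa.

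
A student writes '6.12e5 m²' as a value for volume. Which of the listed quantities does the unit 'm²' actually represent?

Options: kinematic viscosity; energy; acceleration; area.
area

volume should have units dimensionally equivalent to m^3 (e.g. m³).
The given unit 'm²' reduces to m^2. Of the listed options, that is the dimensionality of area.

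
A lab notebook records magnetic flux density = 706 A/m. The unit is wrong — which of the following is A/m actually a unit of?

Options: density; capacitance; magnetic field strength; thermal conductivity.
magnetic field strength

magnetic flux density should have units dimensionally equivalent to kg / (A * s^2) (e.g. T).
The given unit 'A/m' reduces to A / m. Of the listed options, that is the dimensionality of magnetic field strength.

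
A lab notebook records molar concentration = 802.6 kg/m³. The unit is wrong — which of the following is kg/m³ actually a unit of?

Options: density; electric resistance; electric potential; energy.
density

molar concentration should have units dimensionally equivalent to mol / m^3 (e.g. mol/m³).
The given unit 'kg/m³' reduces to kg / m^3. Of the listed options, that is the dimensionality of density.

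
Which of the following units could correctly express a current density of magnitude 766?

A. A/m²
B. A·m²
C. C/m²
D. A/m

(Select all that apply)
A

current density has SI base units: A / m^2

Checking each option against A / m^2:
  A. A/m²: ✓ matches
  B. A·m²: ✗ does not match
  C. C/m²: ✗ does not match
  D. A/m: ✗ does not match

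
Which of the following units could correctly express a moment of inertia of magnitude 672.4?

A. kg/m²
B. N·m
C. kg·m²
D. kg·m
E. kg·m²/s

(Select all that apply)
C

moment of inertia has SI base units: kg * m^2

Checking each option against kg * m^2:
  A. kg/m²: ✗ does not match
  B. N·m: ✗ does not match
  C. kg·m²: ✓ matches
  D. kg·m: ✗ does not match
  E. kg·m²/s: ✗ does not match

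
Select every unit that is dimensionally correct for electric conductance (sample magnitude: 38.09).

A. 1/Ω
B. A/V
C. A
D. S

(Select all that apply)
A, B, D

electric conductance has SI base units: A^2 * s^3 / (kg * m^2)

Checking each option against A^2 * s^3 / (kg * m^2):
  A. 1/Ω: ✓ matches
  B. A/V: ✓ matches
  C. A: ✗ does not match
  D. S: ✓ matches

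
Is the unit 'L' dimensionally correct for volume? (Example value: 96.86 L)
Yes

volume has SI base units: m^3
L reduces to the same SI base units, so it is a valid unit for volume.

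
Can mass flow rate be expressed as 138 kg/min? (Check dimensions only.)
Yes

mass flow rate has SI base units: kg / s
kg/min reduces to the same SI base units, so it is a valid unit for mass flow rate.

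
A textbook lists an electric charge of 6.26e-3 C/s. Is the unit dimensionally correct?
No

electric charge has SI base units: A * s
C/s does NOT reduce to A * s; a valid unit for electric charge would be e.g. C.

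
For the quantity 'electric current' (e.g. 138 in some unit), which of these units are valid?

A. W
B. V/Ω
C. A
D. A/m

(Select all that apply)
B, C

electric current has SI base units: A

Checking each option against A:
  A. W: ✗ does not match
  B. V/Ω: ✓ matches
  C. A: ✓ matches
  D. A/m: ✗ does not match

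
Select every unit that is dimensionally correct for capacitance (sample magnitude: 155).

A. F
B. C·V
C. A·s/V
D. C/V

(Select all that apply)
A, C, D

capacitance has SI base units: A^2 * s^4 / (kg * m^2)

Checking each option against A^2 * s^4 / (kg * m^2):
  A. F: ✓ matches
  B. C·V: ✗ does not match
  C. A·s/V: ✓ matches
  D. C/V: ✓ matches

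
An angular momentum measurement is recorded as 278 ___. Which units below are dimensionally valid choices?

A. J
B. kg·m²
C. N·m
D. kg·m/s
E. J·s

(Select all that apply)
E

angular momentum has SI base units: kg * m^2 / s

Checking each option against kg * m^2 / s:
  A. J: ✗ does not match
  B. kg·m²: ✗ does not match
  C. N·m: ✗ does not match
  D. kg·m/s: ✗ does not match
  E. J·s: ✓ matches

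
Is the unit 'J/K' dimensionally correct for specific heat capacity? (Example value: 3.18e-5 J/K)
No

specific heat capacity has SI base units: m^2 / (s^2 * K)
J/K does NOT reduce to m^2 / (s^2 * K); a valid unit for specific heat capacity would be e.g. J/(kg·K).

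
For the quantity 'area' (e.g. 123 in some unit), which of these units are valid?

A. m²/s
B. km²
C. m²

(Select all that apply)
B, C

area has SI base units: m^2

Checking each option against m^2:
  A. m²/s: ✗ does not match
  B. km²: ✓ matches
  C. m²: ✓ matches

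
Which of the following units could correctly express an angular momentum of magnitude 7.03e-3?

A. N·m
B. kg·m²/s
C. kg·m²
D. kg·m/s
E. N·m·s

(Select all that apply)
B, E

angular momentum has SI base units: kg * m^2 / s

Checking each option against kg * m^2 / s:
  A. N·m: ✗ does not match
  B. kg·m²/s: ✓ matches
  C. kg·m²: ✗ does not match
  D. kg·m/s: ✗ does not match
  E. N·m·s: ✓ matches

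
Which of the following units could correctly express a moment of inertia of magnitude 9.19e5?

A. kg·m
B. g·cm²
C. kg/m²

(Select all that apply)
B

moment of inertia has SI base units: kg * m^2

Checking each option against kg * m^2:
  A. kg·m: ✗ does not match
  B. g·cm²: ✓ matches
  C. kg/m²: ✗ does not match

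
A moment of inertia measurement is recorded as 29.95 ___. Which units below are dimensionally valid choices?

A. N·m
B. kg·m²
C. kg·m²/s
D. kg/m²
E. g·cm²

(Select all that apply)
B, E

moment of inertia has SI base units: kg * m^2

Checking each option against kg * m^2:
  A. N·m: ✗ does not match
  B. kg·m²: ✓ matches
  C. kg·m²/s: ✗ does not match
  D. kg/m²: ✗ does not match
  E. g·cm²: ✓ matches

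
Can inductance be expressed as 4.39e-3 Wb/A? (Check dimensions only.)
Yes

inductance has SI base units: kg * m^2 / (A^2 * s^2)
Wb/A reduces to the same SI base units, so it is a valid unit for inductance.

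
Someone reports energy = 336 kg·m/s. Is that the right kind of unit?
No

energy has SI base units: kg * m^2 / s^2
kg·m/s does NOT reduce to kg * m^2 / s^2; a valid unit for energy would be e.g. J.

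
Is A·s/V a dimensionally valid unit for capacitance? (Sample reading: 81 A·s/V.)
Yes

capacitance has SI base units: A^2 * s^4 / (kg * m^2)
A·s/V reduces to the same SI base units, so it is a valid unit for capacitance.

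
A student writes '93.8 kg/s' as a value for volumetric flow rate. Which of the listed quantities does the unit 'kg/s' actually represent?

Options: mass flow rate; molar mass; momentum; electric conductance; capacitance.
mass flow rate

volumetric flow rate should have units dimensionally equivalent to m^3 / s (e.g. m³/s).
The given unit 'kg/s' reduces to kg / s. Of the listed options, that is the dimensionality of mass flow rate.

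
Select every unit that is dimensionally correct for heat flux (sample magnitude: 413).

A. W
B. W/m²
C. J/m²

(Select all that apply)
B

heat flux has SI base units: kg / s^3

Checking each option against kg / s^3:
  A. W: ✗ does not match
  B. W/m²: ✓ matches
  C. J/m²: ✗ does not match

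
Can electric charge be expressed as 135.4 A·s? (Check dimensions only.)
Yes

electric charge has SI base units: A * s
A·s reduces to the same SI base units, so it is a valid unit for electric charge.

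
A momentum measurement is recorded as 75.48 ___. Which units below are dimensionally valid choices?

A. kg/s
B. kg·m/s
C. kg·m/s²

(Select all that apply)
B

momentum has SI base units: kg * m / s

Checking each option against kg * m / s:
  A. kg/s: ✗ does not match
  B. kg·m/s: ✓ matches
  C. kg·m/s²: ✗ does not match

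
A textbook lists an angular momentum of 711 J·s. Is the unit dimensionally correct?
Yes

angular momentum has SI base units: kg * m^2 / s
J·s reduces to the same SI base units, so it is a valid unit for angular momentum.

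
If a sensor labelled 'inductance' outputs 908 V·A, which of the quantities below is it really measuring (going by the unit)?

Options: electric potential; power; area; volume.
power

inductance should have units dimensionally equivalent to kg * m^2 / (A^2 * s^2) (e.g. H).
The given unit 'V·A' reduces to kg * m^2 / s^3. Of the listed options, that is the dimensionality of power.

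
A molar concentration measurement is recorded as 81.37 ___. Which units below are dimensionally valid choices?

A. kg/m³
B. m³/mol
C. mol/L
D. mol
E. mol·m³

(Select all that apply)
C

molar concentration has SI base units: mol / m^3

Checking each option against mol / m^3:
  A. kg/m³: ✗ does not match
  B. m³/mol: ✗ does not match
  C. mol/L: ✓ matches
  D. mol: ✗ does not match
  E. mol·m³: ✗ does not match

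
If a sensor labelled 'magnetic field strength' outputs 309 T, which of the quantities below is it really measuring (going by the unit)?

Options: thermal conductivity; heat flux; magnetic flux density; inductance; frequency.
magnetic flux density

magnetic field strength should have units dimensionally equivalent to A / m (e.g. A/m).
The given unit 'T' reduces to kg / (A * s^2). Of the listed options, that is the dimensionality of magnetic flux density.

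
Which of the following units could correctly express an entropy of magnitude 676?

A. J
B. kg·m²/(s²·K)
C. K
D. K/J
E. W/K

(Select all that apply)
B

entropy has SI base units: kg * m^2 / (s^2 * K)

Checking each option against kg * m^2 / (s^2 * K):
  A. J: ✗ does not match
  B. kg·m²/(s²·K): ✓ matches
  C. K: ✗ does not match
  D. K/J: ✗ does not match
  E. W/K: ✗ does not match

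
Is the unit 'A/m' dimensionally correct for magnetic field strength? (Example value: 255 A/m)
Yes

magnetic field strength has SI base units: A / m
A/m reduces to the same SI base units, so it is a valid unit for magnetic field strength.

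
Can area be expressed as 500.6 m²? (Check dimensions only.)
Yes

area has SI base units: m^2
m² reduces to the same SI base units, so it is a valid unit for area.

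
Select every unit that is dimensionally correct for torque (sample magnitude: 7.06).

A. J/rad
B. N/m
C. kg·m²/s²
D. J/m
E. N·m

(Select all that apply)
A, C, E

torque has SI base units: kg * m^2 / s^2

Checking each option against kg * m^2 / s^2:
  A. J/rad: ✓ matches
  B. N/m: ✗ does not match
  C. kg·m²/s²: ✓ matches
  D. J/m: ✗ does not match
  E. N·m: ✓ matches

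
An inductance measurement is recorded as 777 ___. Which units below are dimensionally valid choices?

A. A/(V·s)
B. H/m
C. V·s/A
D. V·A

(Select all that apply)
C

inductance has SI base units: kg * m^2 / (A^2 * s^2)

Checking each option against kg * m^2 / (A^2 * s^2):
  A. A/(V·s): ✗ does not match
  B. H/m: ✗ does not match
  C. V·s/A: ✓ matches
  D. V·A: ✗ does not match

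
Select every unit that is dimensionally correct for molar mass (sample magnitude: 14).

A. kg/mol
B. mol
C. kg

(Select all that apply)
A

molar mass has SI base units: kg / mol

Checking each option against kg / mol:
  A. kg/mol: ✓ matches
  B. mol: ✗ does not match
  C. kg: ✗ does not match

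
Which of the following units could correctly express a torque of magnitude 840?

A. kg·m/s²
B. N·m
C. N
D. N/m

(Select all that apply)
B

torque has SI base units: kg * m^2 / s^2

Checking each option against kg * m^2 / s^2:
  A. kg·m/s²: ✗ does not match
  B. N·m: ✓ matches
  C. N: ✗ does not match
  D. N/m: ✗ does not match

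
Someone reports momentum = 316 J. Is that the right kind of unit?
No

momentum has SI base units: kg * m / s
J does NOT reduce to kg * m / s; a valid unit for momentum would be e.g. kg·m/s.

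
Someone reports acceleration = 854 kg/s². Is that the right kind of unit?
No

acceleration has SI base units: m / s^2
kg/s² does NOT reduce to m / s^2; a valid unit for acceleration would be e.g. m/s².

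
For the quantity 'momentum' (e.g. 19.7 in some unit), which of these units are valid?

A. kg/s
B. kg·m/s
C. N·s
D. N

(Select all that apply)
B, C

momentum has SI base units: kg * m / s

Checking each option against kg * m / s:
  A. kg/s: ✗ does not match
  B. kg·m/s: ✓ matches
  C. N·s: ✓ matches
  D. N: ✗ does not match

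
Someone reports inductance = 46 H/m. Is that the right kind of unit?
No

inductance has SI base units: kg * m^2 / (A^2 * s^2)
H/m does NOT reduce to kg * m^2 / (A^2 * s^2); a valid unit for inductance would be e.g. H.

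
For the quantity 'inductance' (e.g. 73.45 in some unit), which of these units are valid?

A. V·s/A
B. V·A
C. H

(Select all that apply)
A, C

inductance has SI base units: kg * m^2 / (A^2 * s^2)

Checking each option against kg * m^2 / (A^2 * s^2):
  A. V·s/A: ✓ matches
  B. V·A: ✗ does not match
  C. H: ✓ matches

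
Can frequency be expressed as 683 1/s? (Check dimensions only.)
Yes

frequency has SI base units: 1 / s
1/s reduces to the same SI base units, so it is a valid unit for frequency.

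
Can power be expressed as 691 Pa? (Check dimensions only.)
No

power has SI base units: kg * m^2 / s^3
Pa does NOT reduce to kg * m^2 / s^3; a valid unit for power would be e.g. W.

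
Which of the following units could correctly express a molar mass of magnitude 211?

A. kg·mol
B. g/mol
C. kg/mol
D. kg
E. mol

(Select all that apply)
B, C

molar mass has SI base units: kg / mol

Checking each option against kg / mol:
  A. kg·mol: ✗ does not match
  B. g/mol: ✓ matches
  C. kg/mol: ✓ matches
  D. kg: ✗ does not match
  E. mol: ✗ does not match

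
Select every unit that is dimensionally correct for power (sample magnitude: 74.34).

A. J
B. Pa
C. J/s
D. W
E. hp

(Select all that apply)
C, D, E

power has SI base units: kg * m^2 / s^3

Checking each option against kg * m^2 / s^3:
  A. J: ✗ does not match
  B. Pa: ✗ does not match
  C. J/s: ✓ matches
  D. W: ✓ matches
  E. hp: ✓ matches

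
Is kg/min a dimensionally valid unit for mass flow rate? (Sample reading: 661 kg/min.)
Yes

mass flow rate has SI base units: kg / s
kg/min reduces to the same SI base units, so it is a valid unit for mass flow rate.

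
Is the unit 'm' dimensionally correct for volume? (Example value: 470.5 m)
No

volume has SI base units: m^3
m does NOT reduce to m^3; a valid unit for volume would be e.g. m³.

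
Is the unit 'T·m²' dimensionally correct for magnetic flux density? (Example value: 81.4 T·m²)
No

magnetic flux density has SI base units: kg / (A * s^2)
T·m² does NOT reduce to kg / (A * s^2); a valid unit for magnetic flux density would be e.g. T.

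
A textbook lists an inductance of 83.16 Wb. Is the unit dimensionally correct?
No

inductance has SI base units: kg * m^2 / (A^2 * s^2)
Wb does NOT reduce to kg * m^2 / (A^2 * s^2); a valid unit for inductance would be e.g. H.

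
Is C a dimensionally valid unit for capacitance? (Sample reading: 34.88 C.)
No

capacitance has SI base units: A^2 * s^4 / (kg * m^2)
C does NOT reduce to A^2 * s^4 / (kg * m^2); a valid unit for capacitance would be e.g. F.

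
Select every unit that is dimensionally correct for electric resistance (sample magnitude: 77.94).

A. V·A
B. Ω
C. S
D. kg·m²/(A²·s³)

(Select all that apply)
B, D

electric resistance has SI base units: kg * m^2 / (A^2 * s^3)

Checking each option against kg * m^2 / (A^2 * s^3):
  A. V·A: ✗ does not match
  B. Ω: ✓ matches
  C. S: ✗ does not match
  D. kg·m²/(A²·s³): ✓ matches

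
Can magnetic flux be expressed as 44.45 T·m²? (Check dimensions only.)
Yes

magnetic flux has SI base units: kg * m^2 / (A * s^2)
T·m² reduces to the same SI base units, so it is a valid unit for magnetic flux.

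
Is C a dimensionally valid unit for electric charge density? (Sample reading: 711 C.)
No

electric charge density has SI base units: A * s / m^3
C does NOT reduce to A * s / m^3; a valid unit for electric charge density would be e.g. C/m³.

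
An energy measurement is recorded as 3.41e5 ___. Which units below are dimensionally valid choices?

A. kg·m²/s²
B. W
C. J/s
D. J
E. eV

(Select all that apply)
A, D, E

energy has SI base units: kg * m^2 / s^2

Checking each option against kg * m^2 / s^2:
  A. kg·m²/s²: ✓ matches
  B. W: ✗ does not match
  C. J/s: ✗ does not match
  D. J: ✓ matches
  E. eV: ✓ matches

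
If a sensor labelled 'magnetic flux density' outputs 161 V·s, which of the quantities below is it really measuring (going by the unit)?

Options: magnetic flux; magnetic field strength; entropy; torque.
magnetic flux

magnetic flux density should have units dimensionally equivalent to kg / (A * s^2) (e.g. T).
The given unit 'V·s' reduces to kg * m^2 / (A * s^2). Of the listed options, that is the dimensionality of magnetic flux.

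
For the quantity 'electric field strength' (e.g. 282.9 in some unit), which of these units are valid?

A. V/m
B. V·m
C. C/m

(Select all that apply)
A

electric field strength has SI base units: kg * m / (A * s^3)

Checking each option against kg * m / (A * s^3):
  A. V/m: ✓ matches
  B. V·m: ✗ does not match
  C. C/m: ✗ does not match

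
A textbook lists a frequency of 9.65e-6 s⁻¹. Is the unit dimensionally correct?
Yes

frequency has SI base units: 1 / s
s⁻¹ reduces to the same SI base units, so it is a valid unit for frequency.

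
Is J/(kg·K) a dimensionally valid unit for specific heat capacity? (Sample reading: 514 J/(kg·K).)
Yes

specific heat capacity has SI base units: m^2 / (s^2 * K)
J/(kg·K) reduces to the same SI base units, so it is a valid unit for specific heat capacity.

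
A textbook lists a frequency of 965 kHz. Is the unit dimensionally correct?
Yes

frequency has SI base units: 1 / s
kHz reduces to the same SI base units, so it is a valid unit for frequency.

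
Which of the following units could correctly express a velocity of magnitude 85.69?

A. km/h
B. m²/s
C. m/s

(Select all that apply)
A, C

velocity has SI base units: m / s

Checking each option against m / s:
  A. km/h: ✓ matches
  B. m²/s: ✗ does not match
  C. m/s: ✓ matches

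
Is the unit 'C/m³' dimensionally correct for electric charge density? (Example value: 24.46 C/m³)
Yes

electric charge density has SI base units: A * s / m^3
C/m³ reduces to the same SI base units, so it is a valid unit for electric charge density.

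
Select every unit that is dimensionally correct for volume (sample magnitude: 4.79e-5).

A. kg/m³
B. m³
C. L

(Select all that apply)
B, C

volume has SI base units: m^3

Checking each option against m^3:
  A. kg/m³: ✗ does not match
  B. m³: ✓ matches
  C. L: ✓ matches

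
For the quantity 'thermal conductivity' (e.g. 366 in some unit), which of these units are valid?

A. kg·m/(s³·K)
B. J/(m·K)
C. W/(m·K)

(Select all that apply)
A, C

thermal conductivity has SI base units: kg * m / (s^3 * K)

Checking each option against kg * m / (s^3 * K):
  A. kg·m/(s³·K): ✓ matches
  B. J/(m·K): ✗ does not match
  C. W/(m·K): ✓ matches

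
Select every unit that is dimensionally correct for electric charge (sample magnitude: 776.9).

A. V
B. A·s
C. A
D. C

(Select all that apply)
B, D

electric charge has SI base units: A * s

Checking each option against A * s:
  A. V: ✗ does not match
  B. A·s: ✓ matches
  C. A: ✗ does not match
  D. C: ✓ matches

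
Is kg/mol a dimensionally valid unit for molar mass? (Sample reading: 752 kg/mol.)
Yes

molar mass has SI base units: kg / mol
kg/mol reduces to the same SI base units, so it is a valid unit for molar mass.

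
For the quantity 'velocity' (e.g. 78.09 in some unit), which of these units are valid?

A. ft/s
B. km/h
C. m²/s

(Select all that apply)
A, B

velocity has SI base units: m / s

Checking each option against m / s:
  A. ft/s: ✓ matches
  B. km/h: ✓ matches
  C. m²/s: ✗ does not match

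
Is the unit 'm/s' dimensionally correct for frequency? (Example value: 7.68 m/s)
No

frequency has SI base units: 1 / s
m/s does NOT reduce to 1 / s; a valid unit for frequency would be e.g. Hz.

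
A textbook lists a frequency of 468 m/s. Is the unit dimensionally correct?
No

frequency has SI base units: 1 / s
m/s does NOT reduce to 1 / s; a valid unit for frequency would be e.g. Hz.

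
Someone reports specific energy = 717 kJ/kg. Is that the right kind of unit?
Yes

specific energy has SI base units: m^2 / s^2
kJ/kg reduces to the same SI base units, so it is a valid unit for specific energy.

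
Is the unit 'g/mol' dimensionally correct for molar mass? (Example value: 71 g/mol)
Yes

molar mass has SI base units: kg / mol
g/mol reduces to the same SI base units, so it is a valid unit for molar mass.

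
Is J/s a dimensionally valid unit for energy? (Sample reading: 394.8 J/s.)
No

energy has SI base units: kg * m^2 / s^2
J/s does NOT reduce to kg * m^2 / s^2; a valid unit for energy would be e.g. J.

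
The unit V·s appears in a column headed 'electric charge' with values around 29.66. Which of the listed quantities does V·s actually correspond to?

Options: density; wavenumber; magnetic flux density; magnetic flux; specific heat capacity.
magnetic flux

electric charge should have units dimensionally equivalent to A * s (e.g. C).
The given unit 'V·s' reduces to kg * m^2 / (A * s^2). Of the listed options, that is the dimensionality of magnetic flux.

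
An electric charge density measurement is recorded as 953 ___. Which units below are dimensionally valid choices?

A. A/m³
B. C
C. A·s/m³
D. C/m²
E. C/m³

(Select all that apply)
C, E

electric charge density has SI base units: A * s / m^3

Checking each option against A * s / m^3:
  A. A/m³: ✗ does not match
  B. C: ✗ does not match
  C. A·s/m³: ✓ matches
  D. C/m²: ✗ does not match
  E. C/m³: ✓ matches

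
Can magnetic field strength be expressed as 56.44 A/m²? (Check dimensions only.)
No

magnetic field strength has SI base units: A / m
A/m² does NOT reduce to A / m; a valid unit for magnetic field strength would be e.g. A/m.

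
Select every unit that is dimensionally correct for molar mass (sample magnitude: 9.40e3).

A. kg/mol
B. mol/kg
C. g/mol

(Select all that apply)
A, C

molar mass has SI base units: kg / mol

Checking each option against kg / mol:
  A. kg/mol: ✓ matches
  B. mol/kg: ✗ does not match
  C. g/mol: ✓ matches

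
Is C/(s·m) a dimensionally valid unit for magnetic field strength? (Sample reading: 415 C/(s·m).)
Yes

magnetic field strength has SI base units: A / m
C/(s·m) reduces to the same SI base units, so it is a valid unit for magnetic field strength.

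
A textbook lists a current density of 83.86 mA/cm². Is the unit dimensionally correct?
Yes

current density has SI base units: A / m^2
mA/cm² reduces to the same SI base units, so it is a valid unit for current density.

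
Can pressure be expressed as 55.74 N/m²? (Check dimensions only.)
Yes

pressure has SI base units: kg / (m * s^2)
N/m² reduces to the same SI base units, so it is a valid unit for pressure.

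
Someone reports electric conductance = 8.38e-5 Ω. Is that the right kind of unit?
No

electric conductance has SI base units: A^2 * s^3 / (kg * m^2)
Ω does NOT reduce to A^2 * s^3 / (kg * m^2); a valid unit for electric conductance would be e.g. S.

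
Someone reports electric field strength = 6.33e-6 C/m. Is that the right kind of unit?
No

electric field strength has SI base units: kg * m / (A * s^3)
C/m does NOT reduce to kg * m / (A * s^3); a valid unit for electric field strength would be e.g. V/m.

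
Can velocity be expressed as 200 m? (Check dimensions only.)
No

velocity has SI base units: m / s
m does NOT reduce to m / s; a valid unit for velocity would be e.g. m/s.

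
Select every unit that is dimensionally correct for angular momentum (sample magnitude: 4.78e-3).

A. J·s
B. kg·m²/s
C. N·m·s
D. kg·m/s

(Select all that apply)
A, B, C

angular momentum has SI base units: kg * m^2 / s

Checking each option against kg * m^2 / s:
  A. J·s: ✓ matches
  B. kg·m²/s: ✓ matches
  C. N·m·s: ✓ matches
  D. kg·m/s: ✗ does not match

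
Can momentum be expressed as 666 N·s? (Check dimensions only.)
Yes

momentum has SI base units: kg * m / s
N·s reduces to the same SI base units, so it is a valid unit for momentum.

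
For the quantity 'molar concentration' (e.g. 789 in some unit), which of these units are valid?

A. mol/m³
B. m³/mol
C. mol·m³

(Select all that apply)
A

molar concentration has SI base units: mol / m^3

Checking each option against mol / m^3:
  A. mol/m³: ✓ matches
  B. m³/mol: ✗ does not match
  C. mol·m³: ✗ does not match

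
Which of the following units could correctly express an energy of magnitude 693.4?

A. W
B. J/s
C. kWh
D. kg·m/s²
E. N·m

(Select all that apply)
C, E

energy has SI base units: kg * m^2 / s^2

Checking each option against kg * m^2 / s^2:
  A. W: ✗ does not match
  B. J/s: ✗ does not match
  C. kWh: ✓ matches
  D. kg·m/s²: ✗ does not match
  E. N·m: ✓ matches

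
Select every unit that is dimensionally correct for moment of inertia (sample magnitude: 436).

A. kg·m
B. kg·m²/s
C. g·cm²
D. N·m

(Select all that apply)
C

moment of inertia has SI base units: kg * m^2

Checking each option against kg * m^2:
  A. kg·m: ✗ does not match
  B. kg·m²/s: ✗ does not match
  C. g·cm²: ✓ matches
  D. N·m: ✗ does not match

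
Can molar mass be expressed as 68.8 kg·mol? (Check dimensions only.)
No

molar mass has SI base units: kg / mol
kg·mol does NOT reduce to kg / mol; a valid unit for molar mass would be e.g. kg/mol.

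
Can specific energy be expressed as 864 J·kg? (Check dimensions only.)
No

specific energy has SI base units: m^2 / s^2
J·kg does NOT reduce to m^2 / s^2; a valid unit for specific energy would be e.g. J/kg.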